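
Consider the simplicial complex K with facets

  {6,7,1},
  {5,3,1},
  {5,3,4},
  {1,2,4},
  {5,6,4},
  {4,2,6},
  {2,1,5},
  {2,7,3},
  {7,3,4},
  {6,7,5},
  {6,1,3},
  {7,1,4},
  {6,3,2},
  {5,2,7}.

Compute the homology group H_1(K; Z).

H_1 ≅ Z^2.

We work with the vertex ordering 1 < 2 < 3 < 4 < 5 < 6 < 7. The simplices of K, each written with vertices in increasing order, are:

  0-simplices (7): [1], [2], [3], [4], [5], [6], [7]
  1-simplices (21): [1,2], [1,3], [1,4], [1,5], [1,6], [1,7], [2,3], [2,4], [2,5], [2,6], [2,7], [3,4], [3,5], [3,6], [3,7], [4,5], [4,6], [4,7], [5,6], [5,7], [6,7]
  2-simplices (14): [1,2,4], [1,2,5], [1,3,5], [1,3,6], [1,4,7], [1,6,7], [2,3,6], [2,3,7], [2,4,6], [2,5,7], [3,4,5], [3,4,7], [4,5,6], [5,6,7]

so the chain groups are C_0 ≅ Z^7, C_1 ≅ Z^21, C_2 ≅ Z^14.

Boundary ∂_1: C_1 → C_0 sends each edge [p,q] (with p < q) to q − p. For instance
  ∂[3,6] = [6] − [3].
The 7×21 boundary matrix has rank 6 and Smith normal form diag(1,1,1,1,1,1).

Boundary ∂_2: C_2 → C_1 acts by ∂[p,q,r] = [q,r] − [p,r] + [p,q]. For instance
  ∂[1,2,4] = [2,4] − [1,4] + [1,2],
  ∂[1,6,7] = [6,7] − [1,7] + [1,6].
As a 21×14 matrix over Z this has rank 13, with invariant factors (1,1,1,1,1,1,1,1,1,1,1,1,1).

Computing H_k = (kernel of ∂_k) / (image of ∂_{k+1}):

  H_1: rank ker ∂_1 − rank ∂_2 = (21 − 6) − 13 = 2, and the invariant factors of ∂_2 are all 1, so H_1 ≅ Z^2.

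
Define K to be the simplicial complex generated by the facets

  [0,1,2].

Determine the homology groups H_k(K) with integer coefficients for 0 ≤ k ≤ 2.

H_0 ≅ Z,  H_1 = 0,  H_2 = 0.

Order the vertices as 0 < 1 < 2. Listing each simplex with vertices in this order, K has dimension 2 with simplices:

  0-simplices (3): [0], [1], [2]
  1-simplices (3): [0,1], [0,2], [1,2]
  2-simplices (1): [0,1,2]

so the chain groups are C_0 ≅ Z^3, C_1 ≅ Z^3, C_2 ≅ Z^1.

Boundary ∂_1: C_1 → C_0 sends each edge [p,q] (with p < q) to q − p. For instance
  ∂[0,1] = [1] − [0].
The 3×3 boundary matrix has rank 2 and Smith normal form diag(1,1).

The boundary map ∂_2: C_2 → C_1 maps a triangle to the signed sum of its edges. For instance
  ∂[0,1,2] = [1,2] − [0,2] + [0,1].
The 3×1 boundary matrix has rank 1 and Smith normal form diag(1).

Now H_k = ker ∂_k / im ∂_{k+1}, so:

  H_0: rank C_0 − rank ∂_1 = 3 − 2 = 1, and the invariant factors of ∂_1 are all 1, so H_0 ≅ Z.
  H_1: rank ker ∂_1 − rank ∂_2 = (3 − 2) − 1 = 0, and the invariant factors of ∂_2 are all 1, so H_1 ≅ 0.
  H_2: rank ker ∂_2 − rank ∂_3 = (1 − 1) − 0 = 0, and there is no ∂_3, so H_2 ≅ 0.

As a check, the Euler characteristic is 3 − 3 + 1 = 1, which agrees with 1 − 0 + 0 = 1.
(K is a triangulation of the 2-simplex.)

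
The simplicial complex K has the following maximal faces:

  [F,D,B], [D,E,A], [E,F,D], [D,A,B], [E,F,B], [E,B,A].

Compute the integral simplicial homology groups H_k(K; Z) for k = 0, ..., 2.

H_0 = Z,  H_1 = 0,  H_2 = Z.

Fix the vertex order A < B < D < E < F and write every simplex with vertices in increasing order. Then dim K = 2 and the simplices of K are:

  0-simplices (5): A, B, D, E, F
  1-simplices (9): AB, AD, AE, BD, BE, BF, DE, DF, EF
  2-simplices (6): ABD, ABE, ADE, BDF, BEF, DEF

giving chain groups C_0 ≅ Z^5, C_1 ≅ Z^9, C_2 ≅ Z^6.

∂_1: C_1 → C_0 maps an edge to its endpoints' difference, ∂[p,q] = q − p.
The resulting 5×9 matrix has rank 4, and its Smith normal form has invariant factors (1,1,1,1).

Boundary ∂_2: C_2 → C_1 acts by ∂[p,q,r] = [q,r] − [p,r] + [p,q]. For instance
  ∂ABD = BD − AD + AB,
  ∂BEF = EF − BF + BE.
The 9×6 boundary matrix has rank 5 and Smith normal form diag(1,1,1,1,1).

Now H_k = ker ∂_k / im ∂_{k+1}, so:

  H_0: rank C_0 − rank ∂_1 = 5 − 4 = 1, and the invariant factors of ∂_1 are all 1, so H_0 = Z.
  H_1: rank ker ∂_1 − rank ∂_2 = (9 − 4) − 5 = 0, and the invariant factors of ∂_2 are all 1, so H_1 = 0.
  H_2: rank ker ∂_2 − rank ∂_3 = (6 − 5) − 0 = 1, and there is no ∂_3, so H_2 = Z.

As a check, the Euler characteristic is 5 − 9 + 6 = 2, which agrees with 1 − 0 + 1 = 2.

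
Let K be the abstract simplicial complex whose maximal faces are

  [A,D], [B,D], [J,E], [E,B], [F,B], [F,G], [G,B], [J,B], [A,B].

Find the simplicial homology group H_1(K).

Order the vertices as A < B < D < E < F < G < J. Listing each simplex with vertices in this order, K has dimension 1 with simplices:

  0-simplices (7): A, B, D, E, F, G, J
  1-simplices (9): AB, AD, BD, BE, BF, BG, BJ, EJ, FG

giving chain groups C_0 ≅ Z^7, C_1 ≅ Z^9.

Boundary ∂_1: C_1 → C_0 maps an edge to its endpoints' difference, ∂[p,q] = q − p. For instance
  ∂EJ = J − E.
The resulting 7×9 matrix has rank 6, and its Smith normal form has invariant factors (1,1,1,1,1,1).

From H_k ≅ ker(∂_k) / im(∂_{k+1}) we obtain:

  H_1: rank ker ∂_1 − rank ∂_2 = (9 − 6) − 0 = 3, and there is no ∂_2, so H_1 = Z^3.

H_1 ≅ Z^3.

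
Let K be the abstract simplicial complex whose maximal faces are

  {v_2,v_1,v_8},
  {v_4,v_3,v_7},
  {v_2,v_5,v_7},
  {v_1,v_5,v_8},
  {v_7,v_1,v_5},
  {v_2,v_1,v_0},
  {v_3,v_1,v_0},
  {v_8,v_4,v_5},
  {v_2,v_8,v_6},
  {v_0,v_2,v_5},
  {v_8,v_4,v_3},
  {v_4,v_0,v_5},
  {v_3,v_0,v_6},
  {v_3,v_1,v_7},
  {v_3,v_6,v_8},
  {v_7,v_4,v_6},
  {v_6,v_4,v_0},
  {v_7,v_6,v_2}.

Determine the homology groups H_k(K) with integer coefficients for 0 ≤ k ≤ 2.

H_0 = Z,  H_1 = Z ⊕ Z/2,  H_2 = 0.

Fix the vertex order v_0 < v_1 < v_2 < v_3 < v_4 < v_5 < v_6 < v_7 < v_8 and write every simplex with vertices in increasing order. Then dim K = 2 and the simplices of K are:

  0-simplices (9): [v_0], [v_1], [v_2], [v_3], [v_4], [v_5], [v_6], [v_7], [v_8]
  1-simplices (27): (27 of them)
  2-simplices (18): (18 of them)

giving chain groups C_0 ≅ Z^9, C_1 ≅ Z^27, C_2 ≅ Z^18.

Boundary ∂_1: C_1 → C_0 maps an edge to its endpoints' difference, ∂[p,q] = q − p.
The 9×27 boundary matrix has rank 8 and Smith normal form diag(1,1,1,1,1,1,1,1).

Boundary ∂_2: C_2 → C_1 sends each 2-simplex [p,q,r] to [q,r] − [p,r] + [p,q]. For instance
  ∂[v_3,v_4,v_8] = [v_4,v_8] − [v_3,v_8] + [v_3,v_4],
  ∂[v_0,v_4,v_6] = [v_4,v_6] − [v_0,v_6] + [v_0,v_4].
This gives a 27×18 integer matrix of rank 18; reducing to Smith normal form yields diagonal entries (1,1,1,1,1,1,1,1,1,1,1,1,1,1,1,1,1,2).

From H_k ≅ ker(∂_k) / im(∂_{k+1}) we obtain:

  H_0: rank C_0 − rank ∂_1 = 9 − 8 = 1, and the invariant factors of ∂_1 are all 1, so H_0 = Z.
  H_1: rank ker ∂_1 − rank ∂_2 = (27 − 8) − 18 = 1, and ∂_2 has invariant factor 2 > 1, so H_1 = Z ⊕ Z/2.
  H_2: rank ker ∂_2 − rank ∂_3 = (18 − 18) − 0 = 0, and there is no ∂_3, so H_2 = 0.

As a check, the Euler characteristic is 9 − 27 + 18 = 0, which agrees with 1 − 1 + 0 = 0.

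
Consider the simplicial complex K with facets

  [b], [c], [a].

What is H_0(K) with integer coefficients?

H_0 ≅ Z^3.

Fix the vertex order a < b < c and write every simplex with vertices in increasing order. Then dim K = 0 and the simplices of K are:

  0-simplices (3): a, b, c

Hence C_0 ≅ Z^3.

From H_k ≅ ker(∂_k) / im(∂_{k+1}) we obtain:

  H_0: rank C_0 − rank ∂_1 = 3 − 0 = 3, and there is no ∂_1, so H_0 ≅ Z^3.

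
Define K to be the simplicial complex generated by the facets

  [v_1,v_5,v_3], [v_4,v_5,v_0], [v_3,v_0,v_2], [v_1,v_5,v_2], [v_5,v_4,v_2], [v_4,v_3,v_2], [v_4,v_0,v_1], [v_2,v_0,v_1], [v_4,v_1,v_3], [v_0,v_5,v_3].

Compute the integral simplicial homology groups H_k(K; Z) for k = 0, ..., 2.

Fix the vertex order v_0 < v_1 < v_2 < v_3 < v_4 < v_5 and write every simplex with vertices in increasing order. Then dim K = 2 and the simplices of K are:

  0-simplices (6): [v_0], [v_1], [v_2], [v_3], [v_4], [v_5]
  1-simplices (15): (15 of them)
  2-simplices (10): [v_0,v_1,v_2], [v_0,v_1,v_4], [v_0,v_2,v_3], [v_0,v_3,v_5], [v_0,v_4,v_5], [v_1,v_2,v_5], [v_1,v_3,v_4], [v_1,v_3,v_5], [v_2,v_3,v_4], [v_2,v_4,v_5]

so the chain groups are C_0 ≅ Z^6, C_1 ≅ Z^15, C_2 ≅ Z^10.

Boundary ∂_1: C_1 → C_0 sends each edge [p,q] (with p < q) to q − p.
The resulting 6×15 matrix has rank 5, and its Smith normal form has invariant factors (1,1,1,1,1).

The boundary map ∂_2: C_2 → C_1 maps a triangle to the signed sum of its edges. For instance
  ∂[v_0,v_4,v_5] = [v_4,v_5] − [v_0,v_5] + [v_0,v_4],
  ∂[v_0,v_3,v_5] = [v_3,v_5] − [v_0,v_5] + [v_0,v_3].
The 15×10 boundary matrix has rank 10 and Smith normal form diag(1,1,1,1,1,1,1,1,1,2).

Reading off H_k = ker ∂_k / im ∂_{k+1}:

  H_0: rank C_0 − rank ∂_1 = 6 − 5 = 1, and the invariant factors of ∂_1 are all 1, so H_0 ≅ Z.
  H_1: rank ker ∂_1 − rank ∂_2 = (15 − 5) − 10 = 0, and ∂_2 has invariant factor 2 > 1, so H_1 ≅ Z/2Z.
  H_2: rank ker ∂_2 − rank ∂_3 = (10 − 10) − 0 = 0, and there is no ∂_3, so H_2 ≅ 0.

H_0 ≅ Z,  H_1 ≅ Z/2Z,  H_2 = 0.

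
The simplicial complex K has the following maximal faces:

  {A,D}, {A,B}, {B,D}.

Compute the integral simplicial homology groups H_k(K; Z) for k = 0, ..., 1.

H_0 ≅ Z,  H_1 ≅ Z.

Take the total order A < B < D on the vertex set. Then K (dimension 1) consists of the simplices:

  0-simplices (3): A, B, D
  1-simplices (3): AB, AD, BD

Hence C_0 ≅ Z^3, C_1 ≅ Z^3.

Boundary ∂_1: C_1 → C_0 maps an edge to its endpoints' difference, ∂[p,q] = q − p. For instance
  ∂AB = B − A.
The 3×3 boundary matrix has rank 2 and Smith normal form diag(1,1).

Reading off H_k = ker ∂_k / im ∂_{k+1}:

  H_0: rank C_0 − rank ∂_1 = 3 − 2 = 1, and the invariant factors of ∂_1 are all 1, so H_0 = Z.
  H_1: rank ker ∂_1 − rank ∂_2 = (3 − 2) − 0 = 1, and there is no ∂_2, so H_1 = Z.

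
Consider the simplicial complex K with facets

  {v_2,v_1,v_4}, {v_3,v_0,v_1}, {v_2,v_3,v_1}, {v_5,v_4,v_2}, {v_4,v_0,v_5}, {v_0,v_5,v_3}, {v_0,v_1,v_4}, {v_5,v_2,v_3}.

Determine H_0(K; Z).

We work with the vertex ordering v_0 < v_1 < v_2 < v_3 < v_4 < v_5. The simplices of K, each written with vertices in increasing order, are:

  0-simplices (6): [v_0], [v_1], [v_2], [v_3], [v_4], [v_5]
  1-simplices (12): [v_0,v_1], [v_0,v_3], [v_0,v_4], [v_0,v_5], [v_1,v_2], [v_1,v_3], [v_1,v_4], [v_2,v_3], [v_2,v_4], [v_2,v_5], [v_3,v_5], [v_4,v_5]
  2-simplices (8): [v_0,v_1,v_3], [v_0,v_1,v_4], [v_0,v_3,v_5], [v_0,v_4,v_5], [v_1,v_2,v_3], [v_1,v_2,v_4], [v_2,v_3,v_5], [v_2,v_4,v_5]

Hence C_0 ≅ Z^6, C_1 ≅ Z^12, C_2 ≅ Z^8.

∂_1: C_1 → C_0 maps an edge to its endpoints' difference, ∂[p,q] = q − p.
This gives a 6×12 integer matrix of rank 5; reducing to Smith normal form yields diagonal entries (1,1,1,1,1).

Boundary ∂_2: C_2 → C_1 acts by ∂[p,q,r] = [q,r] − [p,r] + [p,q]. For instance
  ∂[v_0,v_3,v_5] = [v_3,v_5] − [v_0,v_5] + [v_0,v_3],
  ∂[v_0,v_1,v_3] = [v_1,v_3] − [v_0,v_3] + [v_0,v_1].
The resulting 12×8 matrix has rank 7, and its Smith normal form has invariant factors (1,1,1,1,1,1,1).

From H_k ≅ ker(∂_k) / im(∂_{k+1}) we obtain:

  H_0: rank C_0 − rank ∂_1 = 6 − 5 = 1, and the invariant factors of ∂_1 are all 1, so H_0 = Z.

H_0 ≅ Z.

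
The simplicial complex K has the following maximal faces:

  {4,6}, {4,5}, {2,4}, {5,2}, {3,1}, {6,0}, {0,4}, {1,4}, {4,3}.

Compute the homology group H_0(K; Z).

K has 7 vertices, 9 edges.
rank ∂_0 = 0, rank ∂_1 = 6 ⇒ b_0 = 7 − 0 − 6 = 1; all invariant factors of ∂_1 are 1 so no torsion. So H_0 = Z.

H_0 ≅ Z.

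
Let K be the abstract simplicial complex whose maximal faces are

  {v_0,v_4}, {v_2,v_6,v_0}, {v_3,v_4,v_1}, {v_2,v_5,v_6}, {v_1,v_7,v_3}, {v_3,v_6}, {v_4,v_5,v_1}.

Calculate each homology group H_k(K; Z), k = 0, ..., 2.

H_0 = Z,  H_1 = Z^2,  H_2 = 0.

We work with the vertex ordering v_0 < v_1 < v_2 < v_3 < v_4 < v_5 < v_6 < v_7. The simplices of K, each written with vertices in increasing order, are:

  0-simplices (8): [v_0], [v_1], [v_2], [v_3], [v_4], [v_5], [v_6], [v_7]
  1-simplices (14): [v_0,v_2], [v_0,v_4], [v_0,v_6], [v_1,v_3], [v_1,v_4], [v_1,v_5], [v_1,v_7], [v_2,v_5], [v_2,v_6], [v_3,v_4], [v_3,v_6], [v_3,v_7], [v_4,v_5], [v_5,v_6]
  2-simplices (5): [v_0,v_2,v_6], [v_1,v_3,v_4], [v_1,v_3,v_7], [v_1,v_4,v_5], [v_2,v_5,v_6]

so the chain groups are C_0 ≅ Z^8, C_1 ≅ Z^14, C_2 ≅ Z^5.

Boundary ∂_1: C_1 → C_0 sends each edge [p,q] (with p < q) to q − p.
As a 8×14 matrix over Z this has rank 7, with invariant factors (1,1,1,1,1,1,1).

The boundary map ∂_2: C_2 → C_1 maps a triangle to the signed sum of its edges. For instance
  ∂[v_1,v_3,v_4] = [v_3,v_4] − [v_1,v_4] + [v_1,v_3],
  ∂[v_1,v_3,v_7] = [v_3,v_7] − [v_1,v_7] + [v_1,v_3].
The resulting 14×5 matrix has rank 5, and its Smith normal form has invariant factors (1,1,1,1,1).

Now H_k = ker ∂_k / im ∂_{k+1}, so:

  H_0: rank C_0 − rank ∂_1 = 8 − 7 = 1, and the invariant factors of ∂_1 are all 1, so H_0 ≅ Z.
  H_1: rank ker ∂_1 − rank ∂_2 = (14 − 7) − 5 = 2, and the invariant factors of ∂_2 are all 1, so H_1 ≅ Z^2.
  H_2: rank ker ∂_2 − rank ∂_3 = (5 − 5) − 0 = 0, and there is no ∂_3, so H_2 ≅ 0.

As a check, the Euler characteristic is 8 − 14 + 5 = -1, which agrees with 1 − 2 + 0 = -1.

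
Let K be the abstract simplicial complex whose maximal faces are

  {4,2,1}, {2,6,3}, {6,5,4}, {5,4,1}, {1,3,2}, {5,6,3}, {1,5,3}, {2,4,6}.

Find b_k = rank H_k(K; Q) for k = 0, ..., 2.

b_0 = 1, b_1 = 0, b_2 = 1.

We work with the vertex ordering 1 < 2 < 3 < 4 < 5 < 6. The simplices of K, each written with vertices in increasing order, are:

  0-simplices (6): [1], [2], [3], [4], [5], [6]
  1-simplices (12): [1,2], [1,3], [1,4], [1,5], [2,3], [2,4], [2,6], [3,5], [3,6], [4,5], [4,6], [5,6]
  2-simplices (8): [1,2,3], [1,2,4], [1,3,5], [1,4,5], [2,3,6], [2,4,6], [3,5,6], [4,5,6]

Hence C_0 ≅ Z^6, C_1 ≅ Z^12, C_2 ≅ Z^8.

The boundary map ∂_1: C_1 → C_0 is given by ∂[p,q] = [q] − [p].
The resulting 6×12 matrix has rank 5, and its Smith normal form has invariant factors (1,1,1,1,1).

Boundary ∂_2: C_2 → C_1 maps a triangle to the signed sum of its edges. For instance
  ∂[2,4,6] = [4,6] − [2,6] + [2,4],
  ∂[1,4,5] = [4,5] − [1,5] + [1,4].
As a 12×8 matrix over Z this has rank 7, with invariant factors (1,1,1,1,1,1,1).

Now H_k = ker ∂_k / im ∂_{k+1}, so:

  H_0: rank C_0 − rank ∂_1 = 6 − 5 = 1, and the invariant factors of ∂_1 are all 1, so H_0 = Z.
  H_1: rank ker ∂_1 − rank ∂_2 = (12 − 5) − 7 = 0, and the invariant factors of ∂_2 are all 1, so H_1 = 0.
  H_2: rank ker ∂_2 − rank ∂_3 = (8 − 7) − 0 = 1, and there is no ∂_3, so H_2 = Z.

Hence the Betti numbers are b_0 = 1, b_1 = 0, b_2 = 1.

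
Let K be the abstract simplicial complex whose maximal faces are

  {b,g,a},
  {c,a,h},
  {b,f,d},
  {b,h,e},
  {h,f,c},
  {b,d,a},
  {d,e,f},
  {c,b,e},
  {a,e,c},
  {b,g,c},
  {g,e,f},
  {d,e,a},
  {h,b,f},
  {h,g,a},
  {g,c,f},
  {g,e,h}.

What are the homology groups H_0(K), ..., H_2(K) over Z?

H_0 ≅ Z,  H_1 ≅ Z^2,  H_2 ≅ Z.

Order the vertices as a < b < c < d < e < f < g < h. Listing each simplex with vertices in this order, K has dimension 2 with simplices:

  0-simplices (8): a, b, c, d, e, f, g, h
  1-simplices (24): ab, ac, ad, ae, ag, ah, bc, bd, be, bf, bg, bh, ce, cf, cg, ch, de, df, ef, eg, eh, fg, fh, gh
  2-simplices (16): abd, abg, ace, ach, ade, agh, bce, bcg, bdf, beh, bfh, cfg, cfh, def, efg, egh

giving chain groups C_0 ≅ Z^8, C_1 ≅ Z^24, C_2 ≅ Z^16.

Boundary ∂_1: C_1 → C_0 maps an edge to its endpoints' difference, ∂[p,q] = q − p.
The 8×24 boundary matrix has rank 7 and Smith normal form diag(1,1,1,1,1,1,1).

Boundary ∂_2: C_2 → C_1 maps a triangle to the signed sum of its edges. For instance
  ∂bce = ce − be + bc,
  ∂bfh = fh − bh + bf.
The 24×16 boundary matrix has rank 15 and Smith normal form diag(1,1,1,1,1,1,1,1,1,1,1,1,1,1,1).

Computing H_k = (kernel of ∂_k) / (image of ∂_{k+1}):

  H_0: rank C_0 − rank ∂_1 = 8 − 7 = 1, and the invariant factors of ∂_1 are all 1, so H_0 ≅ Z.
  H_1: rank ker ∂_1 − rank ∂_2 = (24 − 7) − 15 = 2, and the invariant factors of ∂_2 are all 1, so H_1 ≅ Z^2.
  H_2: rank ker ∂_2 − rank ∂_3 = (16 − 15) − 0 = 1, and there is no ∂_3, so H_2 ≅ Z.

(K is a triangulation of the torus T^2.)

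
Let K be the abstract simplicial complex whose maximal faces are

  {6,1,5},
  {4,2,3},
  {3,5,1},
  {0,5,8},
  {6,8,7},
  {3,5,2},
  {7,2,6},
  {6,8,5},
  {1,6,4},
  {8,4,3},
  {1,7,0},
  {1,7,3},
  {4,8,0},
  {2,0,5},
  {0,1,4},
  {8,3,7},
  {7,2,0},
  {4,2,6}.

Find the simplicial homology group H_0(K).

H_0 ≅ Z.

Order the vertices as 0 < 1 < 2 < 3 < 4 < 5 < 6 < 7 < 8. Listing each simplex with vertices in this order, K has dimension 2 with simplices:

  0-simplices (9): [0], [1], [2], [3], [4], [5], [6], [7], [8]
  1-simplices (27): (27 of them)
  2-simplices (18): [0,1,4], [0,1,7], [0,2,5], [0,2,7], [0,4,8], [0,5,8], [1,3,5], [1,3,7], [1,4,6], [1,5,6], [2,3,4], [2,3,5], [2,4,6], [2,6,7], [3,4,8], [3,7,8], [5,6,8], [6,7,8]

Hence C_0 ≅ Z^9, C_1 ≅ Z^27, C_2 ≅ Z^18.

The boundary map ∂_1: C_1 → C_0 maps an edge to its endpoints' difference, ∂[p,q] = q − p. For instance
  ∂[6,7] = [7] − [6].
As a 9×27 matrix over Z this has rank 8, with invariant factors (1,1,1,1,1,1,1,1).

∂_2: C_2 → C_1 acts by ∂[p,q,r] = [q,r] − [p,r] + [p,q]. For instance
  ∂[0,5,8] = [5,8] − [0,8] + [0,5],
  ∂[0,2,7] = [2,7] − [0,7] + [0,2].
The resulting 27×18 matrix has rank 17, and its Smith normal form has invariant factors (1,1,1,1,1,1,1,1,1,1,1,1,1,1,1,1,1).

Computing H_k = (kernel of ∂_k) / (image of ∂_{k+1}):

  H_0: rank C_0 − rank ∂_1 = 9 − 8 = 1, and the invariant factors of ∂_1 are all 1, so H_0 = Z.

(K is a triangulation of the torus T^2.)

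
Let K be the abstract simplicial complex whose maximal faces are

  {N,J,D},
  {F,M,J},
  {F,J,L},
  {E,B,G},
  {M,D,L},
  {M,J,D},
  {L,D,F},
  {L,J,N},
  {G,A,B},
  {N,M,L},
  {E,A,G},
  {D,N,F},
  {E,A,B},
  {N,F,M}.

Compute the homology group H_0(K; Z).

H_0 ≅ Z^2.

K has 10 vertices, 21 edges, 14 triangles.
rank ∂_0 = 0, rank ∂_1 = 8 ⇒ b_0 = 10 − 0 − 8 = 2; all invariant factors of ∂_1 are 1 so no torsion. So H_0 = Z^2.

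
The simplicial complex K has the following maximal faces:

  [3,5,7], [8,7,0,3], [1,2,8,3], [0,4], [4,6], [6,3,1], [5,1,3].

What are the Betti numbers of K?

b_0 = 1, b_1 = 1, b_2 = 0, b_3 = 0.

Order the vertices as 0 < 1 < 2 < 3 < 4 < 5 < 6 < 7 < 8. Listing each simplex with vertices in this order, K has dimension 3 with simplices:

  0-simplices (9): [0], [1], [2], [3], [4], [5], [6], [7], [8]
  1-simplices (18): [0,3], [0,4], [0,7], [0,8], [1,2], [1,3], [1,5], [1,6], [1,8], [2,3], [2,8], [3,5], [3,6], [3,7], [3,8], [4,6], [5,7], [7,8]
  2-simplices (11): [0,3,7], [0,3,8], [0,7,8], [1,2,3], [1,2,8], [1,3,5], [1,3,6], [1,3,8], [2,3,8], [3,5,7], [3,7,8]
  3-simplices (2): [0,3,7,8], [1,2,3,8]

giving chain groups C_0 ≅ Z^9, C_1 ≅ Z^18, C_2 ≅ Z^11, C_3 ≅ Z^2.

The boundary map ∂_1: C_1 → C_0 is given by ∂[p,q] = [q] − [p].
The 9×18 boundary matrix has rank 8 and Smith normal form diag(1,1,1,1,1,1,1,1).

∂_2: C_2 → C_1 sends each 2-simplex [p,q,r] to [q,r] − [p,r] + [p,q]. For instance
  ∂[0,3,7] = [3,7] − [0,7] + [0,3],
  ∂[1,2,8] = [2,8] − [1,8] + [1,2].
The 18×11 boundary matrix has rank 9 and Smith normal form diag(1,1,1,1,1,1,1,1,1).

The boundary map ∂_3: C_3 → C_2 sends each 3-simplex σ to the alternating sum Σ_i (−1)^i (σ with its i-th vertex removed). For instance
  ∂[1,2,3,8] = [2,3,8] − [1,3,8] + [1,2,8] − [1,2,3],
  ∂[0,3,7,8] = [3,7,8] − [0,7,8] + [0,3,8] − [0,3,7].
As a 11×2 matrix over Z this has rank 2, with invariant factors (1,1).

Now H_k = ker ∂_k / im ∂_{k+1}, so:

  H_0: rank C_0 − rank ∂_1 = 9 − 8 = 1, and the invariant factors of ∂_1 are all 1, so H_0 = Z.
  H_1: rank ker ∂_1 − rank ∂_2 = (18 − 8) − 9 = 1, and the invariant factors of ∂_2 are all 1, so H_1 = Z.
  H_2: rank ker ∂_2 − rank ∂_3 = (11 − 9) − 2 = 0, and the invariant factors of ∂_3 are all 1, so H_2 = 0.
  H_3: rank ker ∂_3 − rank ∂_4 = (2 − 2) − 0 = 0, and there is no ∂_4, so H_3 = 0.

As a check, the Euler characteristic is 9 − 18 + 11 − 2 = 0, which agrees with 1 − 1 + 0 − 0 = 0.

Hence the Betti numbers are b_0 = 1, b_1 = 1, b_2 = 0, b_3 = 0.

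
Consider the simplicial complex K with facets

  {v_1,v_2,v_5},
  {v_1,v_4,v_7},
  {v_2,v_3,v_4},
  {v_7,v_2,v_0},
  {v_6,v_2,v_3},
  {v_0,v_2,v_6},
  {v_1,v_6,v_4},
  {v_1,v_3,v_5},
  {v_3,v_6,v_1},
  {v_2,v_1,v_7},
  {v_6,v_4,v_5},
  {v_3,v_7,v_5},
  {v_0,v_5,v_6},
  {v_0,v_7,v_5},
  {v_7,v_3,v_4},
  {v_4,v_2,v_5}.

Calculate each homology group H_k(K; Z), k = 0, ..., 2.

H_0 = Z,  H_1 = Z^2,  H_2 = Z.

Order the vertices as v_0 < v_1 < v_2 < v_3 < v_4 < v_5 < v_6 < v_7. Listing each simplex with vertices in this order, K has dimension 2 with simplices:

  0-simplices (8): [v_0], [v_1], [v_2], [v_3], [v_4], [v_5], [v_6], [v_7]
  1-simplices (24): (24 of them)
  2-simplices (16): (16 of them)

so the chain groups are C_0 ≅ Z^8, C_1 ≅ Z^24, C_2 ≅ Z^16.

Boundary ∂_1: C_1 → C_0 sends each edge [p,q] (with p < q) to q − p.
The 8×24 boundary matrix has rank 7 and Smith normal form diag(1,1,1,1,1,1,1).

∂_2: C_2 → C_1 maps a triangle to the signed sum of its edges. For instance
  ∂[v_1,v_2,v_7] = [v_2,v_7] − [v_1,v_7] + [v_1,v_2],
  ∂[v_1,v_4,v_6] = [v_4,v_6] − [v_1,v_6] + [v_1,v_4].
The resulting 24×16 matrix has rank 15, and its Smith normal form has invariant factors (1,1,1,1,1,1,1,1,1,1,1,1,1,1,1).

Now H_k = ker ∂_k / im ∂_{k+1}, so:

  H_0: rank C_0 − rank ∂_1 = 8 − 7 = 1, and the invariant factors of ∂_1 are all 1, so H_0 = Z.
  H_1: rank ker ∂_1 − rank ∂_2 = (24 − 7) − 15 = 2, and the invariant factors of ∂_2 are all 1, so H_1 = Z^2.
  H_2: rank ker ∂_2 − rank ∂_3 = (16 − 15) − 0 = 1, and there is no ∂_3, so H_2 = Z.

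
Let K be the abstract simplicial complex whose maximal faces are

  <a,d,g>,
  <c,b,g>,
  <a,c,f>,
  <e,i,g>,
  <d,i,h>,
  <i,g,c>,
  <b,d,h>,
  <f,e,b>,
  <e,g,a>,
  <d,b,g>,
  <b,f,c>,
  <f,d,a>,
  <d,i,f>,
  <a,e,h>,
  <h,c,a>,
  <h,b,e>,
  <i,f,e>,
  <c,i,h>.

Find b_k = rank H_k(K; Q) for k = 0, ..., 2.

b_0 = 1, b_1 = 2, b_2 = 1.

Take the total order a < b < c < d < e < f < g < h < i on the vertex set. Then K (dimension 2) consists of the simplices:

  0-simplices (9): a, b, c, d, e, f, g, h, i
  1-simplices (27): ac, ad, ae, af, ag, ah, bc, bd, be, bf, bg, bh, cf, cg, ch, ci, df, dg, dh, di, ef, eg, eh, ei, fi, gi, hi
  2-simplices (18): acf, ach, adf, adg, aeg, aeh, bcf, bcg, bdg, bdh, bef, beh, cgi, chi, dfi, dhi, efi, egi

so the chain groups are C_0 ≅ Z^9, C_1 ≅ Z^27, C_2 ≅ Z^18.

The boundary map ∂_1: C_1 → C_0 maps an edge to its endpoints' difference, ∂[p,q] = q − p.
The resulting 9×27 matrix has rank 8, and its Smith normal form has invariant factors (1,1,1,1,1,1,1,1).

The boundary map ∂_2: C_2 → C_1 maps a triangle to the signed sum of its edges. For instance
  ∂bef = ef − bf + be,
  ∂adg = dg − ag + ad.
The resulting 27×18 matrix has rank 17, and its Smith normal form has invariant factors (1,1,1,1,1,1,1,1,1,1,1,1,1,1,1,1,1).

Computing H_k = (kernel of ∂_k) / (image of ∂_{k+1}):

  H_0: rank C_0 − rank ∂_1 = 9 − 8 = 1, and the invariant factors of ∂_1 are all 1, so H_0 = Z.
  H_1: rank ker ∂_1 − rank ∂_2 = (27 − 8) − 17 = 2, and the invariant factors of ∂_2 are all 1, so H_1 = Z^2.
  H_2: rank ker ∂_2 − rank ∂_3 = (18 − 17) − 0 = 1, and there is no ∂_3, so H_2 = Z.

As a check, the Euler characteristic is 9 − 27 + 18 = 0, which agrees with 1 − 2 + 1 = 0.

Hence the Betti numbers are b_0 = 1, b_1 = 2, b_2 = 1.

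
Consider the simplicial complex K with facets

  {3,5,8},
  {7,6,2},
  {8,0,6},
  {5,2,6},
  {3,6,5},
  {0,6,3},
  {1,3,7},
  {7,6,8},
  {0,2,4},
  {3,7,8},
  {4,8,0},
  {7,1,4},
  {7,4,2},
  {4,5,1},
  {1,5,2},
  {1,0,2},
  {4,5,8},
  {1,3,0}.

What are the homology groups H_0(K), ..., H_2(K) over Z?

H_0 = Z,  H_1 = Z ⊕ Z/2Z,  H_2 = 0.

K has 9 vertices, 27 edges, 18 triangles.
rank ∂_0 = 0, rank ∂_1 = 8 ⇒ b_0 = 9 − 0 − 8 = 1; all invariant factors of ∂_1 are 1 so no torsion. So H_0 = Z.
rank ∂_1 = 8, rank ∂_2 = 18 ⇒ b_1 = 27 − 8 − 18 = 1; ∂_2 has invariant factor(s) [2] giving torsion. So H_1 = Z ⊕ Z/2Z.
rank ∂_2 = 18, rank ∂_3 = 0 ⇒ b_2 = 18 − 18 − 0 = 0. So H_2 = 0.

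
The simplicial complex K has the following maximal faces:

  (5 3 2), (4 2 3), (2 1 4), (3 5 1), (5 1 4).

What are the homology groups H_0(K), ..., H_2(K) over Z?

H_0 = Z,  H_1 = Z,  H_2 = 0.

We work with the vertex ordering 1 < 2 < 3 < 4 < 5. The simplices of K, each written with vertices in increasing order, are:

  0-simplices (5): [1], [2], [3], [4], [5]
  1-simplices (10): [1,2], [1,3], [1,4], [1,5], [2,3], [2,4], [2,5], [3,4], [3,5], [4,5]
  2-simplices (5): [1,2,4], [1,3,5], [1,4,5], [2,3,4], [2,3,5]

Hence C_0 ≅ Z^5, C_1 ≅ Z^10, C_2 ≅ Z^5.

∂_1: C_1 → C_0 sends each edge [p,q] (with p < q) to q − p. For instance
  ∂[1,2] = [2] − [1].
This gives a 5×10 integer matrix of rank 4; reducing to Smith normal form yields diagonal entries (1,1,1,1).

Boundary ∂_2: C_2 → C_1 maps a triangle to the signed sum of its edges. For instance
  ∂[1,2,4] = [2,4] − [1,4] + [1,2],
  ∂[1,3,5] = [3,5] − [1,5] + [1,3].
The 10×5 boundary matrix has rank 5 and Smith normal form diag(1,1,1,1,1).

Reading off H_k = ker ∂_k / im ∂_{k+1}:

  H_0: rank C_0 − rank ∂_1 = 5 − 4 = 1, and the invariant factors of ∂_1 are all 1, so H_0 = Z.
  H_1: rank ker ∂_1 − rank ∂_2 = (10 − 4) − 5 = 1, and the invariant factors of ∂_2 are all 1, so H_1 = Z.
  H_2: rank ker ∂_2 − rank ∂_3 = (5 − 5) − 0 = 0, and there is no ∂_3, so H_2 = 0.

(K is a triangulation of the Möbius band.)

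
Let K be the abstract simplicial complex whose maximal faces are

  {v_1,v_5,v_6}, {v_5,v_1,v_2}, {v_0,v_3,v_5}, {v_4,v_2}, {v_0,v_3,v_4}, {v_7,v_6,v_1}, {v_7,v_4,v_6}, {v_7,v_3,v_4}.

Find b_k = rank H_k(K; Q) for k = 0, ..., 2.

b_0 = 1, b_1 = 2, b_2 = 0.

K has 8 vertices, 16 edges, 7 triangles.
rank ∂_0 = 0, rank ∂_1 = 7 ⇒ b_0 = 8 − 0 − 7 = 1; all invariant factors of ∂_1 are 1 so no torsion. So H_0 = Z.
rank ∂_1 = 7, rank ∂_2 = 7 ⇒ b_1 = 16 − 7 − 7 = 2; all invariant factors of ∂_2 are 1 so no torsion. So H_1 = Z^2.
rank ∂_2 = 7, rank ∂_3 = 0 ⇒ b_2 = 7 − 7 − 0 = 0. So H_2 = 0.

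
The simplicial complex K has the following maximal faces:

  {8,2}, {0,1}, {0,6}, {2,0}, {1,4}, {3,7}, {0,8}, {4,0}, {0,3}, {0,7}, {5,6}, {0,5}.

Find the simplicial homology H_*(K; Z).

We work with the vertex ordering 0 < 1 < 2 < 3 < 4 < 5 < 6 < 7 < 8. The simplices of K, each written with vertices in increasing order, are:

  0-simplices (9): [0], [1], [2], [3], [4], [5], [6], [7], [8]
  1-simplices (12): [0,1], [0,2], [0,3], [0,4], [0,5], [0,6], [0,7], [0,8], [1,4], [2,8], [3,7], [5,6]

so the chain groups are C_0 ≅ Z^9, C_1 ≅ Z^12.

∂_1: C_1 → C_0 maps an edge to its endpoints' difference, ∂[p,q] = q − p. For instance
  ∂[0,4] = [4] − [0].
As a 9×12 matrix over Z this has rank 8, with invariant factors (1,1,1,1,1,1,1,1).

From H_k ≅ ker(∂_k) / im(∂_{k+1}) we obtain:

  H_0: rank C_0 − rank ∂_1 = 9 − 8 = 1, and the invariant factors of ∂_1 are all 1, so H_0 ≅ Z.
  H_1: rank ker ∂_1 − rank ∂_2 = (12 − 8) − 0 = 4, and there is no ∂_2, so H_1 ≅ Z^4.

H_0 ≅ Z,  H_1 ≅ Z^4.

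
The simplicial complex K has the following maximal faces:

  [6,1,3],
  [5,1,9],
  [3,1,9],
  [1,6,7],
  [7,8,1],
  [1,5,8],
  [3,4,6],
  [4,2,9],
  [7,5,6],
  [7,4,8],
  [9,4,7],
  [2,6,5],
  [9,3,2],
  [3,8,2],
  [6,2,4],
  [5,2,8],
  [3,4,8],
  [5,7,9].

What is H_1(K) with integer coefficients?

H_1 = Z ⊕ Z/2Z.

We work with the vertex ordering 1 < 2 < 3 < 4 < 5 < 6 < 7 < 8 < 9. The simplices of K, each written with vertices in increasing order, are:

  0-simplices (9): [1], [2], [3], [4], [5], [6], [7], [8], [9]
  1-simplices (27): (27 of them)
  2-simplices (18): [1,3,6], [1,3,9], [1,5,8], [1,5,9], [1,6,7], [1,7,8], [2,3,8], [2,3,9], [2,4,6], [2,4,9], [2,5,6], [2,5,8], [3,4,6], [3,4,8], [4,7,8], [4,7,9], [5,6,7], [5,7,9]

giving chain groups C_0 ≅ Z^9, C_1 ≅ Z^27, C_2 ≅ Z^18.

The boundary map ∂_1: C_1 → C_0 maps an edge to its endpoints' difference, ∂[p,q] = q − p.
As a 9×27 matrix over Z this has rank 8, with invariant factors (1,1,1,1,1,1,1,1).

∂_2: C_2 → C_1 maps a triangle to the signed sum of its edges. For instance
  ∂[5,6,7] = [6,7] − [5,7] + [5,6],
  ∂[2,5,8] = [5,8] − [2,8] + [2,5].
The resulting 27×18 matrix has rank 18, and its Smith normal form has invariant factors (1,1,1,1,1,1,1,1,1,1,1,1,1,1,1,1,1,2).

Computing H_k = (kernel of ∂_k) / (image of ∂_{k+1}):

  H_1: rank ker ∂_1 − rank ∂_2 = (27 − 8) − 18 = 1, and ∂_2 has invariant factor 2 > 1, so H_1 ≅ Z ⊕ Z/2Z.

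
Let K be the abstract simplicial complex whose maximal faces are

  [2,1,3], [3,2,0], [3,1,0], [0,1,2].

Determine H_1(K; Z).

H_1 = 0.

Take the total order 0 < 1 < 2 < 3 on the vertex set. Then K (dimension 2) consists of the simplices:

  0-simplices (4): [0], [1], [2], [3]
  1-simplices (6): [0,1], [0,2], [0,3], [1,2], [1,3], [2,3]
  2-simplices (4): [0,1,2], [0,1,3], [0,2,3], [1,2,3]

giving chain groups C_0 ≅ Z^4, C_1 ≅ Z^6, C_2 ≅ Z^4.

The boundary map ∂_1: C_1 → C_0 maps an edge to its endpoints' difference, ∂[p,q] = q − p.
This gives a 4×6 integer matrix of rank 3; reducing to Smith normal form yields diagonal entries (1,1,1).

The boundary map ∂_2: C_2 → C_1 acts by ∂[p,q,r] = [q,r] − [p,r] + [p,q]. For instance
  ∂[1,2,3] = [2,3] − [1,3] + [1,2],
  ∂[0,1,2] = [1,2] − [0,2] + [0,1].
As a 6×4 matrix over Z this has rank 3, with invariant factors (1,1,1).

Reading off H_k = ker ∂_k / im ∂_{k+1}:

  H_1: rank ker ∂_1 − rank ∂_2 = (6 − 3) − 3 = 0, and the invariant factors of ∂_2 are all 1, so H_1 = 0.

(K is a triangulation of the 2-sphere S^2.)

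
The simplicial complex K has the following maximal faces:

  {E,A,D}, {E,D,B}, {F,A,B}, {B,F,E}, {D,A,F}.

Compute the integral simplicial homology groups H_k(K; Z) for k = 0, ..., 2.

Order the vertices as A < B < D < E < F. Listing each simplex with vertices in this order, K has dimension 2 with simplices:

  0-simplices (5): A, B, D, E, F
  1-simplices (10): AB, AD, AE, AF, BD, BE, BF, DE, DF, EF
  2-simplices (5): ABF, ADE, ADF, BDE, BEF

Hence C_0 ≅ Z^5, C_1 ≅ Z^10, C_2 ≅ Z^5.

The boundary map ∂_1: C_1 → C_0 is given by ∂[p,q] = [q] − [p].
This gives a 5×10 integer matrix of rank 4; reducing to Smith normal form yields diagonal entries (1,1,1,1).

∂_2: C_2 → C_1 maps a triangle to the signed sum of its edges. For instance
  ∂BEF = EF − BF + BE,
  ∂BDE = DE − BE + BD.
The 10×5 boundary matrix has rank 5 and Smith normal form diag(1,1,1,1,1).

Reading off H_k = ker ∂_k / im ∂_{k+1}:

  H_0: rank C_0 − rank ∂_1 = 5 − 4 = 1, and the invariant factors of ∂_1 are all 1, so H_0 ≅ Z.
  H_1: rank ker ∂_1 − rank ∂_2 = (10 − 4) − 5 = 1, and the invariant factors of ∂_2 are all 1, so H_1 ≅ Z.
  H_2: rank ker ∂_2 − rank ∂_3 = (5 − 5) − 0 = 0, and there is no ∂_3, so H_2 ≅ 0.

H_0 ≅ Z,  H_1 ≅ Z,  H_2 = 0.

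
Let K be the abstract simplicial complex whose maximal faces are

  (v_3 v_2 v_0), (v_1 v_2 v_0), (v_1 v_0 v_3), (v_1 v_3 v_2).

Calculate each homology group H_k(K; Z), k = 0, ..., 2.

Order the vertices as v_0 < v_1 < v_2 < v_3. Listing each simplex with vertices in this order, K has dimension 2 with simplices:

  0-simplices (4): [v_0], [v_1], [v_2], [v_3]
  1-simplices (6): [v_0,v_1], [v_0,v_2], [v_0,v_3], [v_1,v_2], [v_1,v_3], [v_2,v_3]
  2-simplices (4): [v_0,v_1,v_2], [v_0,v_1,v_3], [v_0,v_2,v_3], [v_1,v_2,v_3]

so the chain groups are C_0 ≅ Z^4, C_1 ≅ Z^6, C_2 ≅ Z^4.

The boundary map ∂_1: C_1 → C_0 sends each edge [p,q] (with p < q) to q − p.
The resulting 4×6 matrix has rank 3, and its Smith normal form has invariant factors (1,1,1).

The boundary map ∂_2: C_2 → C_1 acts by ∂[p,q,r] = [q,r] − [p,r] + [p,q]. For instance
  ∂[v_0,v_2,v_3] = [v_2,v_3] − [v_0,v_3] + [v_0,v_2],
  ∂[v_1,v_2,v_3] = [v_2,v_3] − [v_1,v_3] + [v_1,v_2].
The 6×4 boundary matrix has rank 3 and Smith normal form diag(1,1,1).

Now H_k = ker ∂_k / im ∂_{k+1}, so:

  H_0: rank C_0 − rank ∂_1 = 4 − 3 = 1, and the invariant factors of ∂_1 are all 1, so H_0 = Z.
  H_1: rank ker ∂_1 − rank ∂_2 = (6 − 3) − 3 = 0, and the invariant factors of ∂_2 are all 1, so H_1 = 0.
  H_2: rank ker ∂_2 − rank ∂_3 = (4 − 3) − 0 = 1, and there is no ∂_3, so H_2 = Z.

As a check, the Euler characteristic is 4 − 6 + 4 = 2, which agrees with 1 − 0 + 1 = 2.

H_0 ≅ Z,  H_1 = 0,  H_2 ≅ Z.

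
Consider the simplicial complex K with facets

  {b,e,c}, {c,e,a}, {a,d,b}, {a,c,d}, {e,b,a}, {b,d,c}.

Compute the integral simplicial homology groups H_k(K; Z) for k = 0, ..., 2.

Take the total order a < b < c < d < e on the vertex set. Then K (dimension 2) consists of the simplices:

  0-simplices (5): a, b, c, d, e
  1-simplices (9): ab, ac, ad, ae, bc, bd, be, cd, ce
  2-simplices (6): abd, abe, acd, ace, bcd, bce

Hence C_0 ≅ Z^5, C_1 ≅ Z^9, C_2 ≅ Z^6.

∂_1: C_1 → C_0 sends each edge [p,q] (with p < q) to q − p. For instance
  ∂be = e − b.
This gives a 5×9 integer matrix of rank 4; reducing to Smith normal form yields diagonal entries (1,1,1,1).

The boundary map ∂_2: C_2 → C_1 sends each 2-simplex [p,q,r] to [q,r] − [p,r] + [p,q]. For instance
  ∂abe = be − ae + ab,
  ∂ace = ce − ae + ac.
The 9×6 boundary matrix has rank 5 and Smith normal form diag(1,1,1,1,1).

Now H_k = ker ∂_k / im ∂_{k+1}, so:

  H_0: rank C_0 − rank ∂_1 = 5 − 4 = 1, and the invariant factors of ∂_1 are all 1, so H_0 ≅ Z.
  H_1: rank ker ∂_1 − rank ∂_2 = (9 − 4) − 5 = 0, and the invariant factors of ∂_2 are all 1, so H_1 ≅ 0.
  H_2: rank ker ∂_2 − rank ∂_3 = (6 − 5) − 0 = 1, and there is no ∂_3, so H_2 ≅ Z.

H_0 ≅ Z,  H_1 = 0,  H_2 ≅ Z.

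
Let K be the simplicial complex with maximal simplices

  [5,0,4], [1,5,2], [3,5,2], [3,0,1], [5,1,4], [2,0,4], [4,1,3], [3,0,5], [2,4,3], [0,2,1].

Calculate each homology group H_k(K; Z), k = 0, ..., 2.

K has 6 vertices, 15 edges, 10 triangles.
rank ∂_0 = 0, rank ∂_1 = 5 ⇒ b_0 = 6 − 0 − 5 = 1; all invariant factors of ∂_1 are 1 so no torsion. So H_0 ≅ Z.
rank ∂_1 = 5, rank ∂_2 = 10 ⇒ b_1 = 15 − 5 − 10 = 0; ∂_2 has invariant factor(s) [2] giving torsion. So H_1 ≅ Z/2Z.
rank ∂_2 = 10, rank ∂_3 = 0 ⇒ b_2 = 10 − 10 − 0 = 0. So H_2 ≅ 0.

H_0 = Z,  H_1 = Z/2Z,  H_2 = 0.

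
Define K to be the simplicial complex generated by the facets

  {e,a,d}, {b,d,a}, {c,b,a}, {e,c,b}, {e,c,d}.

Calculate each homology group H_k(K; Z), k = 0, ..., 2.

H_0 ≅ Z,  H_1 ≅ Z,  H_2 = 0.

Fix the vertex order a < b < c < d < e and write every simplex with vertices in increasing order. Then dim K = 2 and the simplices of K are:

  0-simplices (5): a, b, c, d, e
  1-simplices (10): ab, ac, ad, ae, bc, bd, be, cd, ce, de
  2-simplices (5): abc, abd, ade, bce, cde

giving chain groups C_0 ≅ Z^5, C_1 ≅ Z^10, C_2 ≅ Z^5.

Boundary ∂_1: C_1 → C_0 sends each edge [p,q] (with p < q) to q − p. For instance
  ∂ae = e − a.
The resulting 5×10 matrix has rank 4, and its Smith normal form has invariant factors (1,1,1,1).

The boundary map ∂_2: C_2 → C_1 maps a triangle to the signed sum of its edges. For instance
  ∂abc = bc − ac + ab,
  ∂bce = ce − be + bc.
This gives a 10×5 integer matrix of rank 5; reducing to Smith normal form yields diagonal entries (1,1,1,1,1).

From H_k ≅ ker(∂_k) / im(∂_{k+1}) we obtain:

  H_0: rank C_0 − rank ∂_1 = 5 − 4 = 1, and the invariant factors of ∂_1 are all 1, so H_0 = Z.
  H_1: rank ker ∂_1 − rank ∂_2 = (10 − 4) − 5 = 1, and the invariant factors of ∂_2 are all 1, so H_1 = Z.
  H_2: rank ker ∂_2 − rank ∂_3 = (5 − 5) − 0 = 0, and there is no ∂_3, so H_2 = 0.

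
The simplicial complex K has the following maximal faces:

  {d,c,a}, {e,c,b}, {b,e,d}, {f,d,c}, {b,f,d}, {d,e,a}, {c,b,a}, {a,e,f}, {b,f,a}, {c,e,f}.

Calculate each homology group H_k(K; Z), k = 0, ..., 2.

H_0 = Z,  H_1 = Z_2,  H_2 = 0.

Take the total order a < b < c < d < e < f on the vertex set. Then K (dimension 2) consists of the simplices:

  0-simplices (6): a, b, c, d, e, f
  1-simplices (15): ab, ac, ad, ae, af, bc, bd, be, bf, cd, ce, cf, de, df, ef
  2-simplices (10): abc, abf, acd, ade, aef, bce, bde, bdf, cdf, cef

so the chain groups are C_0 ≅ Z^6, C_1 ≅ Z^15, C_2 ≅ Z^10.

∂_1: C_1 → C_0 maps an edge to its endpoints' difference, ∂[p,q] = q − p. For instance
  ∂bf = f − b.
The resulting 6×15 matrix has rank 5, and its Smith normal form has invariant factors (1,1,1,1,1).

∂_2: C_2 → C_1 acts by ∂[p,q,r] = [q,r] − [p,r] + [p,q]. For instance
  ∂acd = cd − ad + ac,
  ∂bde = de − be + bd.
The resulting 15×10 matrix has rank 10, and its Smith normal form has invariant factors (1,1,1,1,1,1,1,1,1,2).

Reading off H_k = ker ∂_k / im ∂_{k+1}:

  H_0: rank C_0 − rank ∂_1 = 6 − 5 = 1, and the invariant factors of ∂_1 are all 1, so H_0 ≅ Z.
  H_1: rank ker ∂_1 − rank ∂_2 = (15 − 5) − 10 = 0, and ∂_2 has invariant factor 2 > 1, so H_1 ≅ Z_2.
  H_2: rank ker ∂_2 − rank ∂_3 = (10 − 10) − 0 = 0, and there is no ∂_3, so H_2 ≅ 0.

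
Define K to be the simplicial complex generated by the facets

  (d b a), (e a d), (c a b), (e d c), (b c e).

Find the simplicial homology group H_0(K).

K has 5 vertices, 10 edges, 5 triangles.
rank ∂_0 = 0, rank ∂_1 = 4 ⇒ b_0 = 5 − 0 − 4 = 1; all invariant factors of ∂_1 are 1 so no torsion. So H_0 ≅ Z.

H_0 ≅ Z.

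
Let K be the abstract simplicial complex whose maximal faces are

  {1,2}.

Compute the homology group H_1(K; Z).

K has 2 vertices, 1 edge.
rank ∂_1 = 1, rank ∂_2 = 0 ⇒ b_1 = 1 − 1 − 0 = 0. So H_1 = 0.

H_1 ≅ 0.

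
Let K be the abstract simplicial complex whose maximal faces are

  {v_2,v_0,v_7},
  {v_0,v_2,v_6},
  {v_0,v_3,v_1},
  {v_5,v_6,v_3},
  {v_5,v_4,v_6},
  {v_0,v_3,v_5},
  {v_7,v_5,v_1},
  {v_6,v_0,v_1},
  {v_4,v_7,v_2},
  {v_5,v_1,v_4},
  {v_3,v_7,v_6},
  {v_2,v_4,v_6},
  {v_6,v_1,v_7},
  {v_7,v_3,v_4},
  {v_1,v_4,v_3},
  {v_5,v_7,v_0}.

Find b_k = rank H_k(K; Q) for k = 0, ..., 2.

b_0 = 1, b_1 = 2, b_2 = 1.

We work with the vertex ordering v_0 < v_1 < v_2 < v_3 < v_4 < v_5 < v_6 < v_7. The simplices of K, each written with vertices in increasing order, are:

  0-simplices (8): [v_0], [v_1], [v_2], [v_3], [v_4], [v_5], [v_6], [v_7]
  1-simplices (24): (24 of them)
  2-simplices (16): (16 of them)

giving chain groups C_0 ≅ Z^8, C_1 ≅ Z^24, C_2 ≅ Z^16.

∂_1: C_1 → C_0 is given by ∂[p,q] = [q] − [p]. For instance
  ∂[v_0,v_7] = [v_7] − [v_0].
This gives a 8×24 integer matrix of rank 7; reducing to Smith normal form yields diagonal entries (1,1,1,1,1,1,1).

Boundary ∂_2: C_2 → C_1 sends each 2-simplex [p,q,r] to [q,r] − [p,r] + [p,q]. For instance
  ∂[v_1,v_6,v_7] = [v_6,v_7] − [v_1,v_7] + [v_1,v_6],
  ∂[v_0,v_1,v_3] = [v_1,v_3] − [v_0,v_3] + [v_0,v_1].
The 24×16 boundary matrix has rank 15 and Smith normal form diag(1,1,1,1,1,1,1,1,1,1,1,1,1,1,1).

Computing H_k = (kernel of ∂_k) / (image of ∂_{k+1}):

  H_0: rank C_0 − rank ∂_1 = 8 − 7 = 1, and the invariant factors of ∂_1 are all 1, so H_0 ≅ Z.
  H_1: rank ker ∂_1 − rank ∂_2 = (24 − 7) − 15 = 2, and the invariant factors of ∂_2 are all 1, so H_1 ≅ Z^2.
  H_2: rank ker ∂_2 − rank ∂_3 = (16 − 15) − 0 = 1, and there is no ∂_3, so H_2 ≅ Z.

(K is a triangulation of the torus T^2.)

Hence the Betti numbers are b_0 = 1, b_1 = 2, b_2 = 1.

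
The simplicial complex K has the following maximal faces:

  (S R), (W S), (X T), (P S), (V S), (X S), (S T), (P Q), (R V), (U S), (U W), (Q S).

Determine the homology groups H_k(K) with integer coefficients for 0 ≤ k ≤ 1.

Fix the vertex order P < Q < R < S < T < U < V < W < X and write every simplex with vertices in increasing order. Then dim K = 1 and the simplices of K are:

  0-simplices (9): P, Q, R, S, T, U, V, W, X
  1-simplices (12): PQ, PS, QS, RS, RV, ST, SU, SV, SW, SX, TX, UW

so the chain groups are C_0 ≅ Z^9, C_1 ≅ Z^12.

Boundary ∂_1: C_1 → C_0 is given by ∂[p,q] = [q] − [p]. For instance
  ∂RS = S − R.
The 9×12 boundary matrix has rank 8 and Smith normal form diag(1,1,1,1,1,1,1,1).

Now H_k = ker ∂_k / im ∂_{k+1}, so:

  H_0: rank C_0 − rank ∂_1 = 9 − 8 = 1, and the invariant factors of ∂_1 are all 1, so H_0 = Z.
  H_1: rank ker ∂_1 − rank ∂_2 = (12 − 8) − 0 = 4, and there is no ∂_2, so H_1 = Z^4.

H_0 ≅ Z,  H_1 ≅ Z^4.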